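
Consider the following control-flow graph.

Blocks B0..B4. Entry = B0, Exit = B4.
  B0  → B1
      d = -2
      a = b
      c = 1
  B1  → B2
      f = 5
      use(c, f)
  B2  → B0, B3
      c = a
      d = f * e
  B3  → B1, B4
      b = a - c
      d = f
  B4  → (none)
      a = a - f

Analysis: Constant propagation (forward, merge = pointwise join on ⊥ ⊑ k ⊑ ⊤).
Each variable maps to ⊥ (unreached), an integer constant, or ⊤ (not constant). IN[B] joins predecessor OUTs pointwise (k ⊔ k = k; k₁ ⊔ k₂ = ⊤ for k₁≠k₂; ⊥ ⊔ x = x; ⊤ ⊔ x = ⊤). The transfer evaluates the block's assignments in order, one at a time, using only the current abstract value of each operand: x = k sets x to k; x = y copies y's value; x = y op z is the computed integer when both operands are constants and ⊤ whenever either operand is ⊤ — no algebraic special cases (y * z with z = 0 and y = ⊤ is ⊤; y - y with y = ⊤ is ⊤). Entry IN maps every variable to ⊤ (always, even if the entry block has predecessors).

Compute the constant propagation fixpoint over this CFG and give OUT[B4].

Answer: {a: ⊤, b: ⊤, c: ⊤, d: 5, e: ⊤, f: 5}

Trace:
Per-block solution:
  B0: | IN=(all ⊤) | OUT={c:1, d:-2; rest ⊤}
  B1: | IN=(all ⊤) | OUT={f:5; rest ⊤}
  B2: | IN={f:5; rest ⊤} | OUT={f:5; rest ⊤}
  B3: | IN={f:5; rest ⊤} | OUT={d:5, f:5; rest ⊤}
  B4: | IN={d:5, f:5; rest ⊤} | OUT={d:5, f:5; rest ⊤}

Merge at B4: IN[B4] = OUT[B3] = {a: ⊤, b: ⊤, c: ⊤, d: 5, e: ⊤, f: 5}
Applying B4's transfer function to that IN value gives OUT[B4] (row B4 above).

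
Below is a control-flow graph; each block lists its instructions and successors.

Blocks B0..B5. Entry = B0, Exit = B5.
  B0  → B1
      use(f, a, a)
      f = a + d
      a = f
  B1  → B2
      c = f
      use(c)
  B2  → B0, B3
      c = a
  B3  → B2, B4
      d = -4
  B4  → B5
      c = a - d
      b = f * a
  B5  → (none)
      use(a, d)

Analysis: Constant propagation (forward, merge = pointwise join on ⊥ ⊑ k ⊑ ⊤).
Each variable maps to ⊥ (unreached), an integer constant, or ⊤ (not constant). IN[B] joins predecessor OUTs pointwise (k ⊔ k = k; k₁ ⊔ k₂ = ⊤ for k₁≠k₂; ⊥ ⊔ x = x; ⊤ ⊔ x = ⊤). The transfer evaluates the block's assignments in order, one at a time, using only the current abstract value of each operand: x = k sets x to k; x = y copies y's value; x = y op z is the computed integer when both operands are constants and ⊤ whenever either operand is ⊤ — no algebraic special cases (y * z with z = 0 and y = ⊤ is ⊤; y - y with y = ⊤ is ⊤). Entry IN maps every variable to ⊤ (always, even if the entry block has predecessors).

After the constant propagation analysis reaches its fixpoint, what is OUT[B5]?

Answer: {a: ⊤, b: ⊤, c: ⊤, d: -4, e: ⊤, f: ⊤}

Working:
Per-block solution:
  B0:  IN=(all ⊤)  OUT=(all ⊤)
  B1:  IN=(all ⊤)  OUT=(all ⊤)
  B2:  IN=(all ⊤)  OUT=(all ⊤)
  B3:  IN=(all ⊤)  OUT={d:-4; rest ⊤}
  B4:  IN={d:-4; rest ⊤}  OUT={d:-4; rest ⊤}
  B5:  IN={d:-4; rest ⊤}  OUT={d:-4; rest ⊤}

Merge at B5: IN[B5] = OUT[B4] = {a: ⊤, b: ⊤, c: ⊤, d: -4, e: ⊤, f: ⊤}
Applying B5's transfer function to that IN value gives OUT[B5] (row B5 above).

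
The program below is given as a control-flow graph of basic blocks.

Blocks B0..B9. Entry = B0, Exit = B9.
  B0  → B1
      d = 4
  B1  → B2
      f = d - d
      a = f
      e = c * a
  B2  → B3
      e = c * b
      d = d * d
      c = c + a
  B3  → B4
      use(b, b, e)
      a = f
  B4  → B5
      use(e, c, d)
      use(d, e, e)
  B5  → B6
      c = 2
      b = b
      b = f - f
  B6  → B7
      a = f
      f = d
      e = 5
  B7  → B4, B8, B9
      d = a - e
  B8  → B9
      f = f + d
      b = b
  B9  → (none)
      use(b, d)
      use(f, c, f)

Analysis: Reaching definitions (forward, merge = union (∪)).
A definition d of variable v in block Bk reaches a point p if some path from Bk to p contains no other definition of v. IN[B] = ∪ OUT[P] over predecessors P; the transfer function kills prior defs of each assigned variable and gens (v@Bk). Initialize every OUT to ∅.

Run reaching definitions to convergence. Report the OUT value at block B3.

Answer: {a@B3, c@B2, d@B2, e@B2, f@B1}

Trace:
Fixpoint table:
  B0: | IN={} | OUT={d@B0}
  B1: | IN={d@B0} | OUT={a@B1, d@B0, e@B1, f@B1}
  B2: | IN={a@B1, d@B0, e@B1, f@B1} | OUT={a@B1, c@B2, d@B2, e@B2, f@B1}
  B3: | IN={a@B1, c@B2, d@B2, e@B2, f@B1} | OUT={a@B3, c@B2, d@B2, e@B2, f@B1}
  B4: | IN={a@B3, a@B6, b@B5, c@B2, c@B5, d@B2, d@B7, e@B2, e@B6, f@B1, f@B6} | OUT={a@B3, a@B6, b@B5, c@B2, c@B5, d@B2, d@B7, e@B2, e@B6, f@B1, f@B6}
  B5: | IN={a@B3, a@B6, b@B5, c@B2, c@B5, d@B2, d@B7, e@B2, e@B6, f@B1, f@B6} | OUT={a@B3, a@B6, b@B5, c@B5, d@B2, d@B7, e@B2, e@B6, f@B1, f@B6}
  B6: | IN={a@B3, a@B6, b@B5, c@B5, d@B2, d@B7, e@B2, e@B6, f@B1, f@B6} | OUT={a@B6, b@B5, c@B5, d@B2, d@B7, e@B6, f@B6}
  B7: | IN={a@B6, b@B5, c@B5, d@B2, d@B7, e@B6, f@B6} | OUT={a@B6, b@B5, c@B5, d@B7, e@B6, f@B6}
  B8: | IN={a@B6, b@B5, c@B5, d@B7, e@B6, f@B6} | OUT={a@B6, b@B8, c@B5, d@B7, e@B6, f@B8}
  B9: | IN={a@B6, b@B5, b@B8, c@B5, d@B7, e@B6, f@B6, f@B8} | OUT={a@B6, b@B5, b@B8, c@B5, d@B7, e@B6, f@B6, f@B8}

Merge at B3: IN[B3] = OUT[B2] = {a@B1, c@B2, d@B2, e@B2, f@B1}
Applying B3's transfer function to that IN value gives OUT[B3] (row B3 above).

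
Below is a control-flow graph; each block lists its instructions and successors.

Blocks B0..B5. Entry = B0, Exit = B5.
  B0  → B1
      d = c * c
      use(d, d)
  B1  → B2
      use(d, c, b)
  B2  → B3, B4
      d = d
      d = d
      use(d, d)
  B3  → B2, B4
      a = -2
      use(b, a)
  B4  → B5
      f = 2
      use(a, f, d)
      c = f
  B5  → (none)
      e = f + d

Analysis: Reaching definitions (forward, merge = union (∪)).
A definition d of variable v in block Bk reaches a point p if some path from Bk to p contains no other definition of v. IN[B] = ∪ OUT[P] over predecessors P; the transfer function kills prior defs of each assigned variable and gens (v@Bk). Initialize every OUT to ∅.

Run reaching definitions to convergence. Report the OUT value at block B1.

Answer: {d@B0}

Trace:
Converged values:
  B0:  IN={}  OUT={d@B0}
  B1:  IN={d@B0}  OUT={d@B0}
  B2:  IN={a@B3, d@B0, d@B2}  OUT={a@B3, d@B2}
  B3:  IN={a@B3, d@B2}  OUT={a@B3, d@B2}
  B4:  IN={a@B3, d@B2}  OUT={a@B3, c@B4, d@B2, f@B4}
  B5:  IN={a@B3, c@B4, d@B2, f@B4}  OUT={a@B3, c@B4, d@B2, e@B5, f@B4}

Merge at B1: IN[B1] = OUT[B0] = {d@B0}
Applying B1's transfer function to that IN value gives OUT[B1] (row B1 above).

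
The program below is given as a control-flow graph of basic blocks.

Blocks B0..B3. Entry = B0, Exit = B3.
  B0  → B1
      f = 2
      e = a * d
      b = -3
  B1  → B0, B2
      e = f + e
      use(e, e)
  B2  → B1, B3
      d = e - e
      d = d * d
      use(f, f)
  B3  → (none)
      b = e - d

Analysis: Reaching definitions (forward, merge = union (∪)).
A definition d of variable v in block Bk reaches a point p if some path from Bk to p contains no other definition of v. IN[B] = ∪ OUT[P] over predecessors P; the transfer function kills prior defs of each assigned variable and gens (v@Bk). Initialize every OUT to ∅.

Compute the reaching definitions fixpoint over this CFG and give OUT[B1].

Fixpoint table:
  B0:   IN={b@B0, d@B2, e@B1, f@B0}   OUT={b@B0, d@B2, e@B0, f@B0}
  B1:   IN={b@B0, d@B2, e@B0, e@B1, f@B0}   OUT={b@B0, d@B2, e@B1, f@B0}
  B2:   IN={b@B0, d@B2, e@B1, f@B0}   OUT={b@B0, d@B2, e@B1, f@B0}
  B3:   IN={b@B0, d@B2, e@B1, f@B0}   OUT={b@B3, d@B2, e@B1, f@B0}

Merge at B1: IN[B1] = OUT[B0] ⊔ OUT[B2] = {b@B0, d@B2, e@B0, e@B1, f@B0}
Applying B1's transfer function to that IN value gives OUT[B1] (row B1 above).

Answer: {b@B0, d@B2, e@B1, f@B0}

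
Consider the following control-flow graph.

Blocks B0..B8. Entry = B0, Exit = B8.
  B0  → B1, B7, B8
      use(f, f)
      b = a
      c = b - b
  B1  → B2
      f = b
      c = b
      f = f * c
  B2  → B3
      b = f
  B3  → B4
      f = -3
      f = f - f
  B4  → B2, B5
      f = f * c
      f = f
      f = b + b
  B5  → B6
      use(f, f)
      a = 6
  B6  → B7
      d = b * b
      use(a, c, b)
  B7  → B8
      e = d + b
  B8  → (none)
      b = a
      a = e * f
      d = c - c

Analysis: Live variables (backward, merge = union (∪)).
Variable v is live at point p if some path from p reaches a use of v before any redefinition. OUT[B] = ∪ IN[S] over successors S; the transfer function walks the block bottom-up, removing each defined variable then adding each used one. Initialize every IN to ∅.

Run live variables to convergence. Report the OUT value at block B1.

Answer: {c, f}

Derivation:
Converged values:
  B0:   IN={a, d, e, f}   OUT={a, b, c, d, e, f}
  B1:   IN={b}   OUT={c, f}
  B2:   IN={c, f}   OUT={b, c}
  B3:   IN={b, c}   OUT={b, c, f}
  B4:   IN={b, c, f}   OUT={b, c, f}
  B5:   IN={b, c, f}   OUT={a, b, c, f}
  B6:   IN={a, b, c, f}   OUT={a, b, c, d, f}
  B7:   IN={a, b, c, d, f}   OUT={a, c, e, f}
  B8:   IN={a, c, e, f}   OUT={}

Merge at B1: OUT[B1] = IN[B2] = {c, f}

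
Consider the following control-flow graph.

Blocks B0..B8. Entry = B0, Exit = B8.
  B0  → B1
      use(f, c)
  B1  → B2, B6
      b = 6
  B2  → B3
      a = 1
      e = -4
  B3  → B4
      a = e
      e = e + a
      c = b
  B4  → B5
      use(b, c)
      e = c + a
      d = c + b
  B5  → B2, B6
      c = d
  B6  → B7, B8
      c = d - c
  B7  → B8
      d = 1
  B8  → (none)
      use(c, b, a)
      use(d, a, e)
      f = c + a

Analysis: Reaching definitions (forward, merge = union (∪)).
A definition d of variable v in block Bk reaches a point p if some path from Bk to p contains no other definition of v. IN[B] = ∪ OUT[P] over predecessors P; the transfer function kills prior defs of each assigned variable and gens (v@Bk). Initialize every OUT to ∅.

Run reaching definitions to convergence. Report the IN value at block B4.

Answer: {a@B3, b@B1, c@B3, d@B4, e@B3}

Working:
Per-block solution:
  B0: | IN={} | OUT={}
  B1: | IN={} | OUT={b@B1}
  B2: | IN={a@B3, b@B1, c@B5, d@B4, e@B4} | OUT={a@B2, b@B1, c@B5, d@B4, e@B2}
  B3: | IN={a@B2, b@B1, c@B5, d@B4, e@B2} | OUT={a@B3, b@B1, c@B3, d@B4, e@B3}
  B4: | IN={a@B3, b@B1, c@B3, d@B4, e@B3} | OUT={a@B3, b@B1, c@B3, d@B4, e@B4}
  B5: | IN={a@B3, b@B1, c@B3, d@B4, e@B4} | OUT={a@B3, b@B1, c@B5, d@B4, e@B4}
  B6: | IN={a@B3, b@B1, c@B5, d@B4, e@B4} | OUT={a@B3, b@B1, c@B6, d@B4, e@B4}
  B7: | IN={a@B3, b@B1, c@B6, d@B4, e@B4} | OUT={a@B3, b@B1, c@B6, d@B7, e@B4}
  B8: | IN={a@B3, b@B1, c@B6, d@B4, d@B7, e@B4} | OUT={a@B3, b@B1, c@B6, d@B4, d@B7, e@B4, f@B8}

Merge at B4: IN[B4] = OUT[B3] = {a@B3, b@B1, c@B3, d@B4, e@B3}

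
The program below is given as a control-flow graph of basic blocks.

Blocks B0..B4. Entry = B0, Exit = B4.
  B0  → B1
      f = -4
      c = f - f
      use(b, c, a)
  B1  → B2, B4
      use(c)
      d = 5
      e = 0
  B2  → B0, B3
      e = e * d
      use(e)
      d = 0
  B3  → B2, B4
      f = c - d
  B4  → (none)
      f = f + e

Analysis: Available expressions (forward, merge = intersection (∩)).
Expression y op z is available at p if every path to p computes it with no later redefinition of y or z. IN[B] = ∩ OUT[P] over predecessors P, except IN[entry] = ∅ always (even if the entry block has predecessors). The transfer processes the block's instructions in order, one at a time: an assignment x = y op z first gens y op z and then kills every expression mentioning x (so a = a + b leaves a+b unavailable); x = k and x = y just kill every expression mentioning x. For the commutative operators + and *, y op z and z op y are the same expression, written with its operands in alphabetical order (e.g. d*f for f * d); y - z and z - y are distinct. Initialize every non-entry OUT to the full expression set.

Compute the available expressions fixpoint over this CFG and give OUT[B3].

Converged values:
  B0:  IN={}  OUT={f-f}
  B1:  IN={f-f}  OUT={f-f}
  B2:  IN={}  OUT={}
  B3:  IN={}  OUT={c-d}
  B4:  IN={}  OUT={}

Merge at B3: IN[B3] = OUT[B2] = {}
Applying B3's transfer function to that IN value gives OUT[B3] (row B3 above).

Answer: {c-d}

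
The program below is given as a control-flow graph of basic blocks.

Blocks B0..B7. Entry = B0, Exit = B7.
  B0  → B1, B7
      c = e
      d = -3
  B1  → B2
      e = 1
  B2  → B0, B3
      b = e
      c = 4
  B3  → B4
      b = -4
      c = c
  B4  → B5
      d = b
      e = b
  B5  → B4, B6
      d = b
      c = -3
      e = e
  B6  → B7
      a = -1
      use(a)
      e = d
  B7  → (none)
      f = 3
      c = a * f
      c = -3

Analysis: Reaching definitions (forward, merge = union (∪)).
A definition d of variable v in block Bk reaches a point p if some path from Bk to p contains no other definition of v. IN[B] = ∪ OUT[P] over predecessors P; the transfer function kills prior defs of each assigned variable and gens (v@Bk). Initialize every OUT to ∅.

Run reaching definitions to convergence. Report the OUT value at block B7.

Answer: {a@B6, b@B2, b@B3, c@B7, d@B0, d@B5, e@B1, e@B6, f@B7}

Derivation:
Per-block solution:
  B0:  IN={b@B2, c@B2, d@B0, e@B1}  OUT={b@B2, c@B0, d@B0, e@B1}
  B1:  IN={b@B2, c@B0, d@B0, e@B1}  OUT={b@B2, c@B0, d@B0, e@B1}
  B2:  IN={b@B2, c@B0, d@B0, e@B1}  OUT={b@B2, c@B2, d@B0, e@B1}
  B3:  IN={b@B2, c@B2, d@B0, e@B1}  OUT={b@B3, c@B3, d@B0, e@B1}
  B4:  IN={b@B3, c@B3, c@B5, d@B0, d@B5, e@B1, e@B5}  OUT={b@B3, c@B3, c@B5, d@B4, e@B4}
  B5:  IN={b@B3, c@B3, c@B5, d@B4, e@B4}  OUT={b@B3, c@B5, d@B5, e@B5}
  B6:  IN={b@B3, c@B5, d@B5, e@B5}  OUT={a@B6, b@B3, c@B5, d@B5, e@B6}
  B7:  IN={a@B6, b@B2, b@B3, c@B0, c@B5, d@B0, d@B5, e@B1, e@B6}  OUT={a@B6, b@B2, b@B3, c@B7, d@B0, d@B5, e@B1, e@B6, f@B7}

Merge at B7: IN[B7] = OUT[B0] ⊔ OUT[B6] = {a@B6, b@B2, b@B3, c@B0, c@B5, d@B0, d@B5, e@B1, e@B6}
Applying B7's transfer function to that IN value gives OUT[B7] (row B7 above).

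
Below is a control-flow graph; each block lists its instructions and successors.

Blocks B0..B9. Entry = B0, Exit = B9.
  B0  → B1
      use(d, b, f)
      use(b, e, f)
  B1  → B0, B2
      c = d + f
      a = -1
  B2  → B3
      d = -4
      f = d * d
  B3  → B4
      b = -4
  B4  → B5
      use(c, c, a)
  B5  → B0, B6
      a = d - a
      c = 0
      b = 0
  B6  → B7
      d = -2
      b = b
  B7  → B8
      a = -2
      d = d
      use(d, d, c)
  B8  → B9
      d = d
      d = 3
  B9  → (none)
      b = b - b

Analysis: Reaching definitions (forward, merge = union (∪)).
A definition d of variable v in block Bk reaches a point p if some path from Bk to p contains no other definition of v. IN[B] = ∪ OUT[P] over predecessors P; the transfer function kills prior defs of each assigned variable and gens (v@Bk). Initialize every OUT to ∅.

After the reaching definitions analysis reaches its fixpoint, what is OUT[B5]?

Answer: {a@B5, b@B5, c@B5, d@B2, f@B2}

Trace:
Converged values:
  B0: | IN={a@B1, a@B5, b@B5, c@B1, c@B5, d@B2, f@B2} | OUT={a@B1, a@B5, b@B5, c@B1, c@B5, d@B2, f@B2}
  B1: | IN={a@B1, a@B5, b@B5, c@B1, c@B5, d@B2, f@B2} | OUT={a@B1, b@B5, c@B1, d@B2, f@B2}
  B2: | IN={a@B1, b@B5, c@B1, d@B2, f@B2} | OUT={a@B1, b@B5, c@B1, d@B2, f@B2}
  B3: | IN={a@B1, b@B5, c@B1, d@B2, f@B2} | OUT={a@B1, b@B3, c@B1, d@B2, f@B2}
  B4: | IN={a@B1, b@B3, c@B1, d@B2, f@B2} | OUT={a@B1, b@B3, c@B1, d@B2, f@B2}
  B5: | IN={a@B1, b@B3, c@B1, d@B2, f@B2} | OUT={a@B5, b@B5, c@B5, d@B2, f@B2}
  B6: | IN={a@B5, b@B5, c@B5, d@B2, f@B2} | OUT={a@B5, b@B6, c@B5, d@B6, f@B2}
  B7: | IN={a@B5, b@B6, c@B5, d@B6, f@B2} | OUT={a@B7, b@B6, c@B5, d@B7, f@B2}
  B8: | IN={a@B7, b@B6, c@B5, d@B7, f@B2} | OUT={a@B7, b@B6, c@B5, d@B8, f@B2}
  B9: | IN={a@B7, b@B6, c@B5, d@B8, f@B2} | OUT={a@B7, b@B9, c@B5, d@B8, f@B2}

Merge at B5: IN[B5] = OUT[B4] = {a@B1, b@B3, c@B1, d@B2, f@B2}
Applying B5's transfer function to that IN value gives OUT[B5] (row B5 above).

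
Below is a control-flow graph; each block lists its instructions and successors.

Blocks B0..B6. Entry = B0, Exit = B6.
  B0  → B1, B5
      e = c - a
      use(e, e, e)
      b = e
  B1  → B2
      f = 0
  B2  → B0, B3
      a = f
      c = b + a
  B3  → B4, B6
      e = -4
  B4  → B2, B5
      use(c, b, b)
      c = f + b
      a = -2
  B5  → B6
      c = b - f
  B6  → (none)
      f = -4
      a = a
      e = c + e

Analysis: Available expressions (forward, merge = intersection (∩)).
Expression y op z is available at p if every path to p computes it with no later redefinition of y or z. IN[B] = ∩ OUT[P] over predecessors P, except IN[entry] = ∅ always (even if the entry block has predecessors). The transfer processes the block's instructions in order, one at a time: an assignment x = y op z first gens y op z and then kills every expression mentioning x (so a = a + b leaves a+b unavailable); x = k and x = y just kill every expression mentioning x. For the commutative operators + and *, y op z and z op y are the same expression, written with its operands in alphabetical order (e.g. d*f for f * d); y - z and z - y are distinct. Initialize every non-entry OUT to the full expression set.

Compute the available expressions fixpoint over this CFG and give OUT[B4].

Answer: {b+f}

Working:
Per-block solution:
  B0: | IN={} | OUT={c-a}
  B1: | IN={c-a} | OUT={c-a}
  B2: | IN={} | OUT={a+b}
  B3: | IN={a+b} | OUT={a+b}
  B4: | IN={a+b} | OUT={b+f}
  B5: | IN={} | OUT={b-f}
  B6: | IN={} | OUT={}

Merge at B4: IN[B4] = OUT[B3] = {a+b}
Applying B4's transfer function to that IN value gives OUT[B4] (row B4 above).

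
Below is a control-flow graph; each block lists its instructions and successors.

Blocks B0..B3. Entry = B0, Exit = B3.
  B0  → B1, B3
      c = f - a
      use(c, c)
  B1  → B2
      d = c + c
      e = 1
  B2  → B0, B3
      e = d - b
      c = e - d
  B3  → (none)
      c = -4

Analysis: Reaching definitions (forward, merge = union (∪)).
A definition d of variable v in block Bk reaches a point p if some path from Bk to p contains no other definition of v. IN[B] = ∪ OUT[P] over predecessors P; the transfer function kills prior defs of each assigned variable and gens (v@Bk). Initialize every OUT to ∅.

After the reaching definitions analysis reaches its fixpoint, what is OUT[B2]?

Answer: {c@B2, d@B1, e@B2}

Derivation:
Converged values:
  B0:  IN={c@B2, d@B1, e@B2}  OUT={c@B0, d@B1, e@B2}
  B1:  IN={c@B0, d@B1, e@B2}  OUT={c@B0, d@B1, e@B1}
  B2:  IN={c@B0, d@B1, e@B1}  OUT={c@B2, d@B1, e@B2}
  B3:  IN={c@B0, c@B2, d@B1, e@B2}  OUT={c@B3, d@B1, e@B2}

Merge at B2: IN[B2] = OUT[B1] = {c@B0, d@B1, e@B1}
Applying B2's transfer function to that IN value gives OUT[B2] (row B2 above).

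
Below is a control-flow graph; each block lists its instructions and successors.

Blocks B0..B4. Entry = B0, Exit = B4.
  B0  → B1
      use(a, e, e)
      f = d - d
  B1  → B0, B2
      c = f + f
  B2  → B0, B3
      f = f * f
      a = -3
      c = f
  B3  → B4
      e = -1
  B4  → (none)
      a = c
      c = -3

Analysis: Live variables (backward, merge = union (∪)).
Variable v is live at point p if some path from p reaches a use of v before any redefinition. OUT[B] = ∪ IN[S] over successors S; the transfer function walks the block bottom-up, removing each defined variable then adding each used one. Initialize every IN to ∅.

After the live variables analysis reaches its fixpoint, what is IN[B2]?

Answer: {d, e, f}

Trace:
Fixpoint table:
  B0:  IN={a, d, e}  OUT={a, d, e, f}
  B1:  IN={a, d, e, f}  OUT={a, d, e, f}
  B2:  IN={d, e, f}  OUT={a, c, d, e}
  B3:  IN={c}  OUT={c}
  B4:  IN={c}  OUT={}

Merge at B2: OUT[B2] = IN[B0] ⊔ IN[B3] = {a, c, d, e}
Applying B2's transfer function to that OUT value gives IN[B2] (row B2 above).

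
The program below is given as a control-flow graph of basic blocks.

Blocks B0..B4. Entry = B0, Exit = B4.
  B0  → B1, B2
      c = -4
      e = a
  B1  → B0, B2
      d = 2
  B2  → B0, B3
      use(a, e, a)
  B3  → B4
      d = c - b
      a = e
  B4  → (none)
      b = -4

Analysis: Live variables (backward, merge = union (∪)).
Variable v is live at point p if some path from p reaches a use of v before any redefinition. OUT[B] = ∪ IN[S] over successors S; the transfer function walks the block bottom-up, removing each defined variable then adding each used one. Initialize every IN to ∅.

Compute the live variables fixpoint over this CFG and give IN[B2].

Answer: {a, b, c, e}

Derivation:
Fixpoint table:
  B0:  IN={a, b}  OUT={a, b, c, e}
  B1:  IN={a, b, c, e}  OUT={a, b, c, e}
  B2:  IN={a, b, c, e}  OUT={a, b, c, e}
  B3:  IN={b, c, e}  OUT={}
  B4:  IN={}  OUT={}

Merge at B2: OUT[B2] = IN[B0] ⊔ IN[B3] = {a, b, c, e}
Applying B2's transfer function to that OUT value gives IN[B2] (row B2 above).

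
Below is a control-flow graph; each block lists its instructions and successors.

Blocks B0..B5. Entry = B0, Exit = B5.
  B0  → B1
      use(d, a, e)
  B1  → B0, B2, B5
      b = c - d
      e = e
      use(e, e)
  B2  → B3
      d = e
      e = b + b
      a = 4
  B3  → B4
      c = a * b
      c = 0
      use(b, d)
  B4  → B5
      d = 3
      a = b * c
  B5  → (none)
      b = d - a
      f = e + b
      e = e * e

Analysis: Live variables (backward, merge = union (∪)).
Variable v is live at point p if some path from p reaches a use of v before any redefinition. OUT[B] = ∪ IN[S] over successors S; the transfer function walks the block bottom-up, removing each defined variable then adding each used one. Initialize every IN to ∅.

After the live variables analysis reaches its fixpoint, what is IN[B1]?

Fixpoint table:
  B0:   IN={a, c, d, e}   OUT={a, c, d, e}
  B1:   IN={a, c, d, e}   OUT={a, b, c, d, e}
  B2:   IN={b, e}   OUT={a, b, d, e}
  B3:   IN={a, b, d, e}   OUT={b, c, e}
  B4:   IN={b, c, e}   OUT={a, d, e}
  B5:   IN={a, d, e}   OUT={}

Merge at B1: OUT[B1] = IN[B0] ⊔ IN[B2] ⊔ IN[B5] = {a, b, c, d, e}
Applying B1's transfer function to that OUT value gives IN[B1] (row B1 above).

Answer: {a, c, d, e}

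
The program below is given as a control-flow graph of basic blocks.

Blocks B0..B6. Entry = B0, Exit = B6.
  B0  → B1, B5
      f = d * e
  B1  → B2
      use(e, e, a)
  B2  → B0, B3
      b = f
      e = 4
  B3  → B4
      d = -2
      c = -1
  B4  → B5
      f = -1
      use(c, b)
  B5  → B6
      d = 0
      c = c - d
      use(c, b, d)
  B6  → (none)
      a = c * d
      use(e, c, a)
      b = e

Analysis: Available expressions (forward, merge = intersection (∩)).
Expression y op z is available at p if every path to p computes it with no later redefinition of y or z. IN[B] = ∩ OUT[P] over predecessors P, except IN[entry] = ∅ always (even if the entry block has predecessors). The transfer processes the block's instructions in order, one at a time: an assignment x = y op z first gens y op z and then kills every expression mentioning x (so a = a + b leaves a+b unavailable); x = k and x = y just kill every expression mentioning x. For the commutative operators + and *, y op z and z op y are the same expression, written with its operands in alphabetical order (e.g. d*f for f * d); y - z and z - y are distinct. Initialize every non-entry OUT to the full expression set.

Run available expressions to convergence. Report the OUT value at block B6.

Converged values:
  B0:  IN={}  OUT={d*e}
  B1:  IN={d*e}  OUT={d*e}
  B2:  IN={d*e}  OUT={}
  B3:  IN={}  OUT={}
  B4:  IN={}  OUT={}
  B5:  IN={}  OUT={}
  B6:  IN={}  OUT={c*d}

Merge at B6: IN[B6] = OUT[B5] = {}
Applying B6's transfer function to that IN value gives OUT[B6] (row B6 above).

Answer: {c*d}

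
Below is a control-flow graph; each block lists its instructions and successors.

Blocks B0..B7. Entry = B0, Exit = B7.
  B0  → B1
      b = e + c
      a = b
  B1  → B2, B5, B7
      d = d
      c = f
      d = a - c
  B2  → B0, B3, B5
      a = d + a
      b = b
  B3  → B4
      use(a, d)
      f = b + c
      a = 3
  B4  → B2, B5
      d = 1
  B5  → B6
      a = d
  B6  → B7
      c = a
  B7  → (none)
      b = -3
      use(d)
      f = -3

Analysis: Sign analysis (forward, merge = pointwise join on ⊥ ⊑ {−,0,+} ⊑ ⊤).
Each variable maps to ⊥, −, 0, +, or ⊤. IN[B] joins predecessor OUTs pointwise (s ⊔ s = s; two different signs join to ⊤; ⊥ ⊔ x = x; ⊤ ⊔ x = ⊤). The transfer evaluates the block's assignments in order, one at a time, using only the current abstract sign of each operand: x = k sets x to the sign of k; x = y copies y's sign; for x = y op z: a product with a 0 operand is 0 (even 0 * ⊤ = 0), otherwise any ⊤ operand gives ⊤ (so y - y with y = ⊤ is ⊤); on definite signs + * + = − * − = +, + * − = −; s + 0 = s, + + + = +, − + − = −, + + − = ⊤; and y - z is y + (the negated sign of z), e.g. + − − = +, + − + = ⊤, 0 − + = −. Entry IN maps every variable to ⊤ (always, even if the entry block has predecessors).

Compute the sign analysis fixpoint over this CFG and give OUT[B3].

Converged values:
  B0: | IN=(all ⊤) | OUT=(all ⊤)
  B1: | IN=(all ⊤) | OUT=(all ⊤)
  B2: | IN=(all ⊤) | OUT=(all ⊤)
  B3: | IN=(all ⊤) | OUT={a:+; rest ⊤}
  B4: | IN={a:+; rest ⊤} | OUT={a:+, d:+; rest ⊤}
  B5: | IN=(all ⊤) | OUT=(all ⊤)
  B6: | IN=(all ⊤) | OUT=(all ⊤)
  B7: | IN=(all ⊤) | OUT={b:-, f:-; rest ⊤}

Merge at B3: IN[B3] = OUT[B2] = {a: ⊤, b: ⊤, c: ⊤, d: ⊤, e: ⊤, f: ⊤}
Applying B3's transfer function to that IN value gives OUT[B3] (row B3 above).

Answer: {a: +, b: ⊤, c: ⊤, d: ⊤, e: ⊤, f: ⊤}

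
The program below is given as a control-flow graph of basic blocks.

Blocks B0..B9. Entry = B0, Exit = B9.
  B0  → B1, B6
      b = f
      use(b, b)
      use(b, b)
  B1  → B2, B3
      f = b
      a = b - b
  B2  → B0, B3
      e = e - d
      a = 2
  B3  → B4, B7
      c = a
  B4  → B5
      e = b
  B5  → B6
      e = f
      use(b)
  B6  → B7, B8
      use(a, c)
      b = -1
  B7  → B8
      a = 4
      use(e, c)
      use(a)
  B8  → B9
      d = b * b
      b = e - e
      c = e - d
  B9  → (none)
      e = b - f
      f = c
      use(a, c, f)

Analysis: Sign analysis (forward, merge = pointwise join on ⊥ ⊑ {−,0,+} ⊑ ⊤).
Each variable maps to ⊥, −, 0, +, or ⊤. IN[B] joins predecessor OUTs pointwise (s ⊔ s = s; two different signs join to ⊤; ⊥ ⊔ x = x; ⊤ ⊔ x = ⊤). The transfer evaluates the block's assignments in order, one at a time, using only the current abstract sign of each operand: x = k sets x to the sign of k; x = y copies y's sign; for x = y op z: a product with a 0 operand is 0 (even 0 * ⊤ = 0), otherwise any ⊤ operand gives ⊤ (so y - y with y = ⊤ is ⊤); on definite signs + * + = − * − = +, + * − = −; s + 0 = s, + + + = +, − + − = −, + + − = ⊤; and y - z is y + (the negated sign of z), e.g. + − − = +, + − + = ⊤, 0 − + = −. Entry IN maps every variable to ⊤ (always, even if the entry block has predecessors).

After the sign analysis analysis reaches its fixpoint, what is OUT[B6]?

Answer: {a: ⊤, b: -, c: ⊤, d: ⊤, e: ⊤, f: ⊤}

Working:
Per-block solution:
  B0: | IN=(all ⊤) | OUT=(all ⊤)
  B1: | IN=(all ⊤) | OUT=(all ⊤)
  B2: | IN=(all ⊤) | OUT={a:+; rest ⊤}
  B3: | IN=(all ⊤) | OUT=(all ⊤)
  B4: | IN=(all ⊤) | OUT=(all ⊤)
  B5: | IN=(all ⊤) | OUT=(all ⊤)
  B6: | IN=(all ⊤) | OUT={b:-; rest ⊤}
  B7: | IN=(all ⊤) | OUT={a:+; rest ⊤}
  B8: | IN=(all ⊤) | OUT=(all ⊤)
  B9: | IN=(all ⊤) | OUT=(all ⊤)

Merge at B6: IN[B6] = OUT[B0] ⊔ OUT[B5] = {a: ⊤, b: ⊤, c: ⊤, d: ⊤, e: ⊤, f: ⊤}
Applying B6's transfer function to that IN value gives OUT[B6] (row B6 above).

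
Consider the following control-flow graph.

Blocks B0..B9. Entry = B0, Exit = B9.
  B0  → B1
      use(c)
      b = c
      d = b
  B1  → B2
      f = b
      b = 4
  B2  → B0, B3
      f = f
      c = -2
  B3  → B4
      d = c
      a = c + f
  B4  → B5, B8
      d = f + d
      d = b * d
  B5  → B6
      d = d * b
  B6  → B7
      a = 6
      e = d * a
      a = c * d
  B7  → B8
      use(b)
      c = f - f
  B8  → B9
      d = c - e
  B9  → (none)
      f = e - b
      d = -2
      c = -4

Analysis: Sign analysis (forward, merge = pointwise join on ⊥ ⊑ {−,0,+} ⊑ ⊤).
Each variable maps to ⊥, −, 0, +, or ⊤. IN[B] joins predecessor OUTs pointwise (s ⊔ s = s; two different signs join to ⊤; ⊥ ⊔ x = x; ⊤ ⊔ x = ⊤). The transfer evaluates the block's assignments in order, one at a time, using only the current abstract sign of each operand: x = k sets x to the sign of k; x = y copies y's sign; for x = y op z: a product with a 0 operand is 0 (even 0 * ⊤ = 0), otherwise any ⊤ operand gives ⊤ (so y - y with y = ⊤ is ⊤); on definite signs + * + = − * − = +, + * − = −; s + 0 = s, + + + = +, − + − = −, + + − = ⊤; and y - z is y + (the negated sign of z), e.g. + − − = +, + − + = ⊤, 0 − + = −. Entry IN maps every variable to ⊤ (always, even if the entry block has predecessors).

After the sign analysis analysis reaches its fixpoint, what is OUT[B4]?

Fixpoint table:
  B0:   IN=(all ⊤)   OUT=(all ⊤)
  B1:   IN=(all ⊤)   OUT={b:+; rest ⊤}
  B2:   IN={b:+; rest ⊤}   OUT={b:+, c:-; rest ⊤}
  B3:   IN={b:+, c:-; rest ⊤}   OUT={b:+, c:-, d:-; rest ⊤}
  B4:   IN={b:+, c:-, d:-; rest ⊤}   OUT={b:+, c:-; rest ⊤}
  B5:   IN={b:+, c:-; rest ⊤}   OUT={b:+, c:-; rest ⊤}
  B6:   IN={b:+, c:-; rest ⊤}   OUT={b:+, c:-; rest ⊤}
  B7:   IN={b:+, c:-; rest ⊤}   OUT={b:+; rest ⊤}
  B8:   IN={b:+; rest ⊤}   OUT={b:+; rest ⊤}
  B9:   IN={b:+; rest ⊤}   OUT={b:+, c:-, d:-; rest ⊤}

Merge at B4: IN[B4] = OUT[B3] = {a: ⊤, b: +, c: -, d: -, e: ⊤, f: ⊤}
Applying B4's transfer function to that IN value gives OUT[B4] (row B4 above).

Answer: {a: ⊤, b: +, c: -, d: ⊤, e: ⊤, f: ⊤}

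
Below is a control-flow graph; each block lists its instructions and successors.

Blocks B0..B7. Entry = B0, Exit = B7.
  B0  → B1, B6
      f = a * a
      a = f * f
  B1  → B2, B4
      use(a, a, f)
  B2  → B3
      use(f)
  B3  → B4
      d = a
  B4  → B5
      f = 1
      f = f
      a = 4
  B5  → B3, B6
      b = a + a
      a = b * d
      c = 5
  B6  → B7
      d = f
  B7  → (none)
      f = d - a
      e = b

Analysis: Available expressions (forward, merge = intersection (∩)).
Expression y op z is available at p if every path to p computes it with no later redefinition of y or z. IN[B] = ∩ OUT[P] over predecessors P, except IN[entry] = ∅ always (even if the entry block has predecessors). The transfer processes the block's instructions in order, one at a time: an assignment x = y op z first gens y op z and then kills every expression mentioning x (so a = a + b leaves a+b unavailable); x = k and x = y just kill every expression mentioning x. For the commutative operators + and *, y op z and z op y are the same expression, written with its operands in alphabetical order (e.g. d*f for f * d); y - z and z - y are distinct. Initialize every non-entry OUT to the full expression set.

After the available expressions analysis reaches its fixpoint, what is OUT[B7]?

Per-block solution:
  B0: | IN={} | OUT={f*f}
  B1: | IN={f*f} | OUT={f*f}
  B2: | IN={f*f} | OUT={f*f}
  B3: | IN={} | OUT={}
  B4: | IN={} | OUT={}
  B5: | IN={} | OUT={b*d}
  B6: | IN={} | OUT={}
  B7: | IN={} | OUT={d-a}

Merge at B7: IN[B7] = OUT[B6] = {}
Applying B7's transfer function to that IN value gives OUT[B7] (row B7 above).

Answer: {d-a}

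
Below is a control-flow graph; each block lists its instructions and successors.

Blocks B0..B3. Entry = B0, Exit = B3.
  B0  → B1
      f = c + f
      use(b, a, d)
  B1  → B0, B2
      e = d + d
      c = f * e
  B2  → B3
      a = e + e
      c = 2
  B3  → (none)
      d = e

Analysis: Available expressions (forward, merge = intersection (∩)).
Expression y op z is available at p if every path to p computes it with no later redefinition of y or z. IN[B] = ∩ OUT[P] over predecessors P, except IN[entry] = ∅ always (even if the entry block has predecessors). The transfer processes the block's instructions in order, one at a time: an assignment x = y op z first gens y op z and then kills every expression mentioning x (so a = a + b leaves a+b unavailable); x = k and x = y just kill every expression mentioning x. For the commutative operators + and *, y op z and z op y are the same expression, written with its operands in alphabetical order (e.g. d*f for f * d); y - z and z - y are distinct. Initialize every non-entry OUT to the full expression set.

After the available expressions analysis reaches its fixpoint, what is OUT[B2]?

Per-block solution:
  B0:   IN={}   OUT={}
  B1:   IN={}   OUT={d+d, e*f}
  B2:   IN={d+d, e*f}   OUT={d+d, e*f, e+e}
  B3:   IN={d+d, e*f, e+e}   OUT={e*f, e+e}

Merge at B2: IN[B2] = OUT[B1] = {d+d, e*f}
Applying B2's transfer function to that IN value gives OUT[B2] (row B2 above).

Answer: {d+d, e*f, e+e}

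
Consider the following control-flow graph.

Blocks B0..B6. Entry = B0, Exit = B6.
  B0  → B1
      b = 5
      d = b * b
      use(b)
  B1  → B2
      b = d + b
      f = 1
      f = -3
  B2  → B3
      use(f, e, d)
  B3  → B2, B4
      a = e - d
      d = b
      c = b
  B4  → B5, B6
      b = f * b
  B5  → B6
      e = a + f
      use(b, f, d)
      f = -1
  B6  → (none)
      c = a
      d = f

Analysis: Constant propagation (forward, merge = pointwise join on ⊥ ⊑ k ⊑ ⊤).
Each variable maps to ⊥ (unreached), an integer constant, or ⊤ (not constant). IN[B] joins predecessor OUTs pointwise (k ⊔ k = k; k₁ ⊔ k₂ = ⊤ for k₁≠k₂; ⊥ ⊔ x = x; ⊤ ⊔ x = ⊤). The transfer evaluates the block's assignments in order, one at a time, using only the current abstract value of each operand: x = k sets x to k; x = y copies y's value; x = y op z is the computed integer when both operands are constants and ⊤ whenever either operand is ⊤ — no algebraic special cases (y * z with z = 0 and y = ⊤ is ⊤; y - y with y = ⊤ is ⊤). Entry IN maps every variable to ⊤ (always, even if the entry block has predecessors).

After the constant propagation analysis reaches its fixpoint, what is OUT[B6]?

Answer: {a: ⊤, b: -90, c: ⊤, d: ⊤, e: ⊤, f: ⊤}

Working:
Fixpoint table:
  B0: | IN=(all ⊤) | OUT={b:5, d:25; rest ⊤}
  B1: | IN={b:5, d:25; rest ⊤} | OUT={b:30, d:25, f:-3; rest ⊤}
  B2: | IN={b:30, f:-3; rest ⊤} | OUT={b:30, f:-3; rest ⊤}
  B3: | IN={b:30, f:-3; rest ⊤} | OUT={b:30, c:30, d:30, f:-3; rest ⊤}
  B4: | IN={b:30, c:30, d:30, f:-3; rest ⊤} | OUT={b:-90, c:30, d:30, f:-3; rest ⊤}
  B5: | IN={b:-90, c:30, d:30, f:-3; rest ⊤} | OUT={b:-90, c:30, d:30, f:-1; rest ⊤}
  B6: | IN={b:-90, c:30, d:30; rest ⊤} | OUT={b:-90; rest ⊤}

Merge at B6: IN[B6] = OUT[B4] ⊔ OUT[B5] = {a: ⊤, b: -90, c: 30, d: 30, e: ⊤, f: ⊤}
Applying B6's transfer function to that IN value gives OUT[B6] (row B6 above).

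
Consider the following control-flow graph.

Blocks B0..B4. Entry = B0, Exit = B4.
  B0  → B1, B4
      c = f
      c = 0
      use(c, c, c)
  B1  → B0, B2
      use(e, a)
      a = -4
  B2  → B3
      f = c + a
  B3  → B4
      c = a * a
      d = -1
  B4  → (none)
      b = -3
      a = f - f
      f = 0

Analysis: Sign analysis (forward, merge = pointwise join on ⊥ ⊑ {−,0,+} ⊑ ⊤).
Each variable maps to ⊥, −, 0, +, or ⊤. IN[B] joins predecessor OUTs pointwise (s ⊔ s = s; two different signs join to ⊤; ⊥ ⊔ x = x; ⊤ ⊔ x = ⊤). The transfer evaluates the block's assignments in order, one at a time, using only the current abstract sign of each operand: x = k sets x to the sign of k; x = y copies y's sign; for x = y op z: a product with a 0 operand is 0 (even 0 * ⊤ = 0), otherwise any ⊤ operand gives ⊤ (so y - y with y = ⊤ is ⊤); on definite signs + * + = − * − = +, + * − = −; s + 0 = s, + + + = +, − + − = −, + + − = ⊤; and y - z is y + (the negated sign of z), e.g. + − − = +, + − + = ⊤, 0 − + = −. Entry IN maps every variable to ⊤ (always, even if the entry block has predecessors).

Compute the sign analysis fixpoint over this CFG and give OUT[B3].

Answer: {a: -, b: ⊤, c: +, d: -, e: ⊤, f: -}

Derivation:
Fixpoint table:
  B0:  IN=(all ⊤)  OUT={c:0; rest ⊤}
  B1:  IN={c:0; rest ⊤}  OUT={a:-, c:0; rest ⊤}
  B2:  IN={a:-, c:0; rest ⊤}  OUT={a:-, c:0, f:-; rest ⊤}
  B3:  IN={a:-, c:0, f:-; rest ⊤}  OUT={a:-, c:+, d:-, f:-; rest ⊤}
  B4:  IN=(all ⊤)  OUT={b:-, f:0; rest ⊤}

Merge at B3: IN[B3] = OUT[B2] = {a: -, b: ⊤, c: 0, d: ⊤, e: ⊤, f: -}
Applying B3's transfer function to that IN value gives OUT[B3] (row B3 above).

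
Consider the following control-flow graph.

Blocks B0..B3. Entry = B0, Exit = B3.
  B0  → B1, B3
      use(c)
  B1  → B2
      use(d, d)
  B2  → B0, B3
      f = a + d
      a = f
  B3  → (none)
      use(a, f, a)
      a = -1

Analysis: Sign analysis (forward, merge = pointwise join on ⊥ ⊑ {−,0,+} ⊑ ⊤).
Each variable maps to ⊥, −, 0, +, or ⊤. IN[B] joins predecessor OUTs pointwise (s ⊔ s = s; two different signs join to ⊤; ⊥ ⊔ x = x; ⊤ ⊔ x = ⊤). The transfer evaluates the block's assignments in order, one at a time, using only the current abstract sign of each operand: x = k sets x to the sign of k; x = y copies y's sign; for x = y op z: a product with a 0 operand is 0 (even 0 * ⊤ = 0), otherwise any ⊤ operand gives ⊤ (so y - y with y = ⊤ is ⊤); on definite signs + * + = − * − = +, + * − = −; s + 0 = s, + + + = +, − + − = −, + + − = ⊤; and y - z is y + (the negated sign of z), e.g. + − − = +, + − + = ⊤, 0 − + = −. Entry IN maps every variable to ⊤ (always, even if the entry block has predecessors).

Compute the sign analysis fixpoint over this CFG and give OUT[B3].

Converged values:
  B0:   IN=(all ⊤)   OUT=(all ⊤)
  B1:   IN=(all ⊤)   OUT=(all ⊤)
  B2:   IN=(all ⊤)   OUT=(all ⊤)
  B3:   IN=(all ⊤)   OUT={a:-; rest ⊤}

Merge at B3: IN[B3] = OUT[B0] ⊔ OUT[B2] = {a: ⊤, b: ⊤, c: ⊤, d: ⊤, e: ⊤, f: ⊤}
Applying B3's transfer function to that IN value gives OUT[B3] (row B3 above).

Answer: {a: -, b: ⊤, c: ⊤, d: ⊤, e: ⊤, f: ⊤}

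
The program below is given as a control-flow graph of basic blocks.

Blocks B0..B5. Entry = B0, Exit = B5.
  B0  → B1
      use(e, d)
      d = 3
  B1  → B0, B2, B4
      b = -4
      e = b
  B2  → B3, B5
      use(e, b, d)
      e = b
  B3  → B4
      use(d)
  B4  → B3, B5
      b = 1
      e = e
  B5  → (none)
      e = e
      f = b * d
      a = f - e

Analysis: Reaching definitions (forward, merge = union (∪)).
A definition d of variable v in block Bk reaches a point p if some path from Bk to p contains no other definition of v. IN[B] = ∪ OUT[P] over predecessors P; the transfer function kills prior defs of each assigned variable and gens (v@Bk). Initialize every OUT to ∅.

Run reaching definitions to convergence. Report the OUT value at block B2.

Answer: {b@B1, d@B0, e@B2}

Working:
Per-block solution:
  B0:   IN={b@B1, d@B0, e@B1}   OUT={b@B1, d@B0, e@B1}
  B1:   IN={b@B1, d@B0, e@B1}   OUT={b@B1, d@B0, e@B1}
  B2:   IN={b@B1, d@B0, e@B1}   OUT={b@B1, d@B0, e@B2}
  B3:   IN={b@B1, b@B4, d@B0, e@B2, e@B4}   OUT={b@B1, b@B4, d@B0, e@B2, e@B4}
  B4:   IN={b@B1, b@B4, d@B0, e@B1, e@B2, e@B4}   OUT={b@B4, d@B0, e@B4}
  B5:   IN={b@B1, b@B4, d@B0, e@B2, e@B4}   OUT={a@B5, b@B1, b@B4, d@B0, e@B5, f@B5}

Merge at B2: IN[B2] = OUT[B1] = {b@B1, d@B0, e@B1}
Applying B2's transfer function to that IN value gives OUT[B2] (row B2 above).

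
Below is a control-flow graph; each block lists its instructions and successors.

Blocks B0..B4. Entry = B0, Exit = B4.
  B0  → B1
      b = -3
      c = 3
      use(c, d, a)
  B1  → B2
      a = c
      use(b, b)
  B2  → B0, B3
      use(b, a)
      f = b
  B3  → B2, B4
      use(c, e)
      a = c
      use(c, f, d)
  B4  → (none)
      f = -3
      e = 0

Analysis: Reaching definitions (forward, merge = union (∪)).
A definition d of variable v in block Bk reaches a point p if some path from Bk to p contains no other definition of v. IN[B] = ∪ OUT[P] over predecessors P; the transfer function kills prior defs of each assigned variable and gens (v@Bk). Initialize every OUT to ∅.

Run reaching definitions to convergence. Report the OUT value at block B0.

Fixpoint table:
  B0: | IN={a@B1, a@B3, b@B0, c@B0, f@B2} | OUT={a@B1, a@B3, b@B0, c@B0, f@B2}
  B1: | IN={a@B1, a@B3, b@B0, c@B0, f@B2} | OUT={a@B1, b@B0, c@B0, f@B2}
  B2: | IN={a@B1, a@B3, b@B0, c@B0, f@B2} | OUT={a@B1, a@B3, b@B0, c@B0, f@B2}
  B3: | IN={a@B1, a@B3, b@B0, c@B0, f@B2} | OUT={a@B3, b@B0, c@B0, f@B2}
  B4: | IN={a@B3, b@B0, c@B0, f@B2} | OUT={a@B3, b@B0, c@B0, e@B4, f@B4}

Merge at B0 (entry node, so the boundary value {} is joined with the incoming edge(s)): IN[B0] = {} ⊔ OUT[B2] = {a@B1, a@B3, b@B0, c@B0, f@B2}
Applying B0's transfer function to that IN value gives OUT[B0] (row B0 above).

Answer: {a@B1, a@B3, b@B0, c@B0, f@B2}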